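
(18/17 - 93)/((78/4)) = -1042/221 = -4.71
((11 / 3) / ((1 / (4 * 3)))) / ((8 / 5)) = 55/2 = 27.50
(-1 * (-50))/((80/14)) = 35/4 = 8.75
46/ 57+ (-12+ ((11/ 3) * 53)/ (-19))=-407/19 = -21.42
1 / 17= 0.06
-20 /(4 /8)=-40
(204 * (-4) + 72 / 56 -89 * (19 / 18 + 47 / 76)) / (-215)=4614187/1029420 = 4.48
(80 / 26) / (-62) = -20/403 = -0.05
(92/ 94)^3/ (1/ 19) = 1849384/103823 = 17.81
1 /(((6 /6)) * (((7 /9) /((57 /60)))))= 171/140 = 1.22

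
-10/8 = -5/4 = -1.25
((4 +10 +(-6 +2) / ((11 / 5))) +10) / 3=244/33 = 7.39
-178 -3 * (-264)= 614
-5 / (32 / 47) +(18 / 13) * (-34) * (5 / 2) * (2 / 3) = -35695/416 = -85.81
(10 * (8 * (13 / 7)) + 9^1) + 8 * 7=213.57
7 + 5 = 12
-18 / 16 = -1.12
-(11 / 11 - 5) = 4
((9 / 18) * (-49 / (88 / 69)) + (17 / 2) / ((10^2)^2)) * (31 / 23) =-131007953/5060000 = -25.89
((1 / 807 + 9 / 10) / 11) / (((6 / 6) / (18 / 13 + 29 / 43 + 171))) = 70359002/4962243 = 14.18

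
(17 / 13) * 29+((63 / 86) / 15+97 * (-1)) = -329967/5590 = -59.03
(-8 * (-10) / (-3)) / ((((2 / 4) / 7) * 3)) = -1120/9 = -124.44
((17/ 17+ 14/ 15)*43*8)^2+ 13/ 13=99520801/225 = 442314.67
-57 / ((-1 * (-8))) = -57/8 = -7.12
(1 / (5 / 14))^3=2744/125 = 21.95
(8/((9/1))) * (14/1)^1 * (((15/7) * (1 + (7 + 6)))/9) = 1120/27 = 41.48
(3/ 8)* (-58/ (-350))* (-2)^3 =-87/175 = -0.50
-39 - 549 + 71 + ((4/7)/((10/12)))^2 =-516.53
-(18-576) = 558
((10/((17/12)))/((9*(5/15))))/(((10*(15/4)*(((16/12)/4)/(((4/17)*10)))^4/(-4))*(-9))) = 98304000/1419857 = 69.24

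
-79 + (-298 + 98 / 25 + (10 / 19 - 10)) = -181713/475 = -382.55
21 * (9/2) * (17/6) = 1071/4 = 267.75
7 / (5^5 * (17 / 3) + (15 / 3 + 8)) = 21/53164 = 0.00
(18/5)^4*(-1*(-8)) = 839808/625 = 1343.69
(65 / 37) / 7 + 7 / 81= 7078/20979 = 0.34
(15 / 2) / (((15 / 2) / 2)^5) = 512/50625 = 0.01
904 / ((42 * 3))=452/63 = 7.17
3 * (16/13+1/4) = 231/52 = 4.44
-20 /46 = -10/23 = -0.43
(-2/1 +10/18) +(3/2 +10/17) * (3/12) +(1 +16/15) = 7003/6120 = 1.14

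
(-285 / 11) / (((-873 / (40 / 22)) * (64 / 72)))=1425/23474 = 0.06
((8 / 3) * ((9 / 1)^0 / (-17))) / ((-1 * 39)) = 8/1989 = 0.00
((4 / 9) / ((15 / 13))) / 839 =52/113265 = 0.00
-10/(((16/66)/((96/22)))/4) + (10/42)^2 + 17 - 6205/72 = -2784029/3528 = -789.12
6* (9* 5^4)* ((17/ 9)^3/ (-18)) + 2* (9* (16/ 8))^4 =47947711/243 = 197315.68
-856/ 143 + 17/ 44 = -3203/572 = -5.60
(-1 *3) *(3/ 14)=-9/14 = -0.64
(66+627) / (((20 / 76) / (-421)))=-5543307/5 = -1108661.40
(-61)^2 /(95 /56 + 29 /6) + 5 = 630613/1097 = 574.85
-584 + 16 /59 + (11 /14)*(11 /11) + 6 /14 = -481157/826 = -582.51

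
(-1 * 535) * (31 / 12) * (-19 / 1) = 315115/12 = 26259.58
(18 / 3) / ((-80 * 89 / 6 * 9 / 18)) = -9/890 = -0.01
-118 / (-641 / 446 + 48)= -52628/20767 = -2.53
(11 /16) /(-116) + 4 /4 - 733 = -1358603/1856 = -732.01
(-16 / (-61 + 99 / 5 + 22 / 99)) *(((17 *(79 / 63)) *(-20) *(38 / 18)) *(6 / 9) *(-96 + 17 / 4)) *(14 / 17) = 220346800/12447 = 17702.80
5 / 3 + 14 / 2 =26/3 = 8.67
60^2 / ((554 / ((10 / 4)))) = 4500/277 = 16.25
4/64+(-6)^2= 577/16 = 36.06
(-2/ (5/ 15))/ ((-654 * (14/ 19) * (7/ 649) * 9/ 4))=24662/48069 = 0.51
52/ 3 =17.33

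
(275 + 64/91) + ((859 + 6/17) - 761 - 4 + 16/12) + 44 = 1927823/4641 = 415.39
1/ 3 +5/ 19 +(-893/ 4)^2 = 45455137/912 = 49841.16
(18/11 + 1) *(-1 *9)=-261/11 = -23.73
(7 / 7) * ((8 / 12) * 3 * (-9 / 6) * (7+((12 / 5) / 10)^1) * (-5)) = 543/5 = 108.60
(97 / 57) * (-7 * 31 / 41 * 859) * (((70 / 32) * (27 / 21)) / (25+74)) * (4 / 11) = -90405455/1131108 = -79.93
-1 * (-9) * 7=63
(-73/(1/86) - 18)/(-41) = 6296/41 = 153.56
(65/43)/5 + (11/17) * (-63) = -29578/731 = -40.46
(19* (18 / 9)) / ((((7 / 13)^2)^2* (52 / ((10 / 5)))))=17.39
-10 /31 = -0.32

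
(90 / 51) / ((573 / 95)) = 950/3247 = 0.29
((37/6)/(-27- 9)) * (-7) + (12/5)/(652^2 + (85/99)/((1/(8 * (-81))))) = 755963699/630453240 = 1.20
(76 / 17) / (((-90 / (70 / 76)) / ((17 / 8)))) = -0.10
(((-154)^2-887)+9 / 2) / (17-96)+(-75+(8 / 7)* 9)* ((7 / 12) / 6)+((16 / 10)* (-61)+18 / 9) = -3705953/9480 = -390.92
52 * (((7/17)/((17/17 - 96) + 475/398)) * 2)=-289744/634695 = -0.46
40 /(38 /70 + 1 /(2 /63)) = 2800/2243 = 1.25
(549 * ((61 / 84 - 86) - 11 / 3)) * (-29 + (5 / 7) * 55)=-24609474/49 = -502234.16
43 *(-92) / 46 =-86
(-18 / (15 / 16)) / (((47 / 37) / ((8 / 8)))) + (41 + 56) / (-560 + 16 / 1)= -1955083/127840 = -15.29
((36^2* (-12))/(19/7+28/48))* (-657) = 858283776/277 = 3098497.39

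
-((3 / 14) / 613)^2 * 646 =-2907/36825362 = 0.00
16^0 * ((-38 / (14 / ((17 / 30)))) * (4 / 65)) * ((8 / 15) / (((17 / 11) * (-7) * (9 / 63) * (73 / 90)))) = 6688/166075 = 0.04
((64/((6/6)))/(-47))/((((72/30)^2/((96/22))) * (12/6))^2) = -10000/51183 = -0.20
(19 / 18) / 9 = 19/162 = 0.12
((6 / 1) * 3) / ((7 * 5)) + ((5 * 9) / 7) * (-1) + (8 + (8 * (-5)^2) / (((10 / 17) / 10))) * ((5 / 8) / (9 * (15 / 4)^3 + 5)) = -45219/30695 = -1.47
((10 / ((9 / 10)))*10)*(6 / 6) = 1000/9 = 111.11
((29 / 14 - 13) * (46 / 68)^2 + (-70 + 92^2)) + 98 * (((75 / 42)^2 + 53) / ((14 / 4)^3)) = 8517.43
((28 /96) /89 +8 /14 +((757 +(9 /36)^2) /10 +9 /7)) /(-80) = -23195537/23923200 = -0.97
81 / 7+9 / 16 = 1359/112 = 12.13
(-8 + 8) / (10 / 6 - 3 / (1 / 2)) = 0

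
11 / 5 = 2.20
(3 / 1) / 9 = 1/3 = 0.33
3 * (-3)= -9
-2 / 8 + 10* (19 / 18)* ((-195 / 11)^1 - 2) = -82559/396 = -208.48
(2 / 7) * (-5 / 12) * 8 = -20/21 = -0.95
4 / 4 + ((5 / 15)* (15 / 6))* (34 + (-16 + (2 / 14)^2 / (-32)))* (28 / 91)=13207/2352 = 5.62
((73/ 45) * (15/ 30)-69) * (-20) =12274/9 = 1363.78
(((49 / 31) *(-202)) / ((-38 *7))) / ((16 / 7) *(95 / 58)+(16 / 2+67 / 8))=1148168/19244397 = 0.06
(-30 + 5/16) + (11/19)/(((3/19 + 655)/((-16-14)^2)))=-179825/6224 = -28.89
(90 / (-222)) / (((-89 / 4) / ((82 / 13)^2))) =403440/556517 = 0.72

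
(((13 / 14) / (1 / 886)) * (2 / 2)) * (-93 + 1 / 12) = -6421285/84 = -76443.87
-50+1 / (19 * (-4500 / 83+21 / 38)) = -8463016/169257 = -50.00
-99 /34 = -2.91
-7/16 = -0.44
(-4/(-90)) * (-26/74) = -0.02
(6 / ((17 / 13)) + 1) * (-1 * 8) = -760/17 = -44.71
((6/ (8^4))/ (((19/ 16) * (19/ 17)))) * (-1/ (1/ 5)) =-255/46208 = -0.01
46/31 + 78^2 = 188650/31 = 6085.48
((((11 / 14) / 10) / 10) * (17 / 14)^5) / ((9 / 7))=15618427/968083200 = 0.02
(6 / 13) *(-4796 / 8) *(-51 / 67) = 183447/871 = 210.62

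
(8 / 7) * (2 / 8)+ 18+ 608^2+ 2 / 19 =49167758/133 = 369682.39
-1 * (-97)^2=-9409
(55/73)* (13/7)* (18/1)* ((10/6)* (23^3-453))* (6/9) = 327808.61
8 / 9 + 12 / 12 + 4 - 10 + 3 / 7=-232/63 = -3.68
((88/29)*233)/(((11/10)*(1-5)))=-4660/29 = -160.69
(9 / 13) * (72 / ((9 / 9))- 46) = 18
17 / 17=1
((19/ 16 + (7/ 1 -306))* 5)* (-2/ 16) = 23825/128 = 186.13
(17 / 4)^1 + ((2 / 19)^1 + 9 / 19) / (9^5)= 19072871/4487724 = 4.25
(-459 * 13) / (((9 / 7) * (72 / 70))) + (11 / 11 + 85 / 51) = -54113/12 = -4509.42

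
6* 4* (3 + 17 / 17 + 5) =216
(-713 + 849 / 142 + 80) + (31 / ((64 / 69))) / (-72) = -68431039/109056 = -627.49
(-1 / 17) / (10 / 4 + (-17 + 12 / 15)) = 10/2329 = 0.00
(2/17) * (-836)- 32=-2216/17 = -130.35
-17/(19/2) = -1.79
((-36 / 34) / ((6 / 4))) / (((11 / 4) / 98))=-4704/187 = -25.16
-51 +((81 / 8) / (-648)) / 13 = -42433/832 = -51.00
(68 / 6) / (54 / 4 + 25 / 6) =34/53 = 0.64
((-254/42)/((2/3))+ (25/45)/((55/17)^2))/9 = -1.00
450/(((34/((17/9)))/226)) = 5650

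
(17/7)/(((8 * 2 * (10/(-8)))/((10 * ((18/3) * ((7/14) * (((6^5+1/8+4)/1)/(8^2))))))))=-3174291/7168 = -442.84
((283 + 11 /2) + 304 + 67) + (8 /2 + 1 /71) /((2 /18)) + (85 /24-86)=613.17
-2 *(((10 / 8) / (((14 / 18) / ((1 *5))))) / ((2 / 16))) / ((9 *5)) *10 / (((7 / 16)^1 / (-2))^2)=-204800/343 = -597.08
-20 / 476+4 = 471/119 = 3.96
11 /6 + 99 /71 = 3.23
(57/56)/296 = 57/16576 = 0.00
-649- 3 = -652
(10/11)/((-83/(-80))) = 800/913 = 0.88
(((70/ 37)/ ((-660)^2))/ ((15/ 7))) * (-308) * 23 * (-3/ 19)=7889/3479850 = 0.00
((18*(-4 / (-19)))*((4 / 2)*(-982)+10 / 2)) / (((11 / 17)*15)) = -799272/1045 = -764.85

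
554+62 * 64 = 4522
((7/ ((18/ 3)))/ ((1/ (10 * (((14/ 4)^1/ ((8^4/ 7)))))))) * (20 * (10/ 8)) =42875/24576 = 1.74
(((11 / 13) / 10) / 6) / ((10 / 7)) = 77/7800 = 0.01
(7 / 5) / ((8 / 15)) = 21/8 = 2.62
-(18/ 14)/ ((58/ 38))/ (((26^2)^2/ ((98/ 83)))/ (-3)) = 3591/549970616 = 0.00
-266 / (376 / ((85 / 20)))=-2261/752 = -3.01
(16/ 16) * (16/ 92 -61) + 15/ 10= -2729/46 = -59.33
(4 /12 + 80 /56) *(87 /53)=1073/371 = 2.89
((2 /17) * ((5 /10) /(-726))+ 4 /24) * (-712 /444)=-182984/684981 = -0.27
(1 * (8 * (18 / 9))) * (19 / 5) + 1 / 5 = 61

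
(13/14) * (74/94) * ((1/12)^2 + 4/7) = 280423/663264 = 0.42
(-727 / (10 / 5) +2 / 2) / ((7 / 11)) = -569.64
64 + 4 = 68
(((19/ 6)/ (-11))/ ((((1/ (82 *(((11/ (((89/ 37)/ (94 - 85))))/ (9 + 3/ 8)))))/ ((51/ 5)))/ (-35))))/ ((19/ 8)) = 15577.72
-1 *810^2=-656100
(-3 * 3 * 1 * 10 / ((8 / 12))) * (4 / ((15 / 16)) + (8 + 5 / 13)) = -22203/13 = -1707.92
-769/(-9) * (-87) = -22301/3 = -7433.67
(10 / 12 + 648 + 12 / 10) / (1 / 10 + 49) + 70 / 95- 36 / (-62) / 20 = 121505593/8675970 = 14.00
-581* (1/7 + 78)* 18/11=-817218/11 = -74292.55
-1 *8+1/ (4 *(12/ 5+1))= -539/68 = -7.93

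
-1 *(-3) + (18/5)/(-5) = 2.28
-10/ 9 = -1.11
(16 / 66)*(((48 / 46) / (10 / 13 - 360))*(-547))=227552/590755 = 0.39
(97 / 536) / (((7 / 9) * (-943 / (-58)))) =25317/1769068 = 0.01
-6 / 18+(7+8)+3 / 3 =47/3 = 15.67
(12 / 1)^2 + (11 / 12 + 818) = 962.92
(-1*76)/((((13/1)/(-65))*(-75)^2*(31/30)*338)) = 76/392925 = 0.00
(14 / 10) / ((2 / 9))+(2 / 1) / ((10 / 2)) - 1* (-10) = 167/10 = 16.70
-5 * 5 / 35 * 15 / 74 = -0.14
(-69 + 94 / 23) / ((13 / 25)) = -37325/299 = -124.83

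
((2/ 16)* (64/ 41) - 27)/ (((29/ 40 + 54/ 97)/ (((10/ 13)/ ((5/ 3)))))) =-25584720/2650609 = -9.65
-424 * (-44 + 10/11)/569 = 200976/6259 = 32.11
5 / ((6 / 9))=15/2 = 7.50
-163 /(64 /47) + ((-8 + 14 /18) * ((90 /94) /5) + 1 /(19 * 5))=-121.08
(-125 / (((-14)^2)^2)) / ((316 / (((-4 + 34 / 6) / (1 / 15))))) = -3125/12139456 = 0.00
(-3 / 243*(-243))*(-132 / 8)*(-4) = 198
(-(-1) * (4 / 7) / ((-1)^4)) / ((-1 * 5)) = -4/35 = -0.11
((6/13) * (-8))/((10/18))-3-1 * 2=-757/65 = -11.65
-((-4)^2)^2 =-256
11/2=5.50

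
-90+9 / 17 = -1521/17 = -89.47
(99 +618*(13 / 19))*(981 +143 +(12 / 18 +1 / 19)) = 211880245/361 = 586925.89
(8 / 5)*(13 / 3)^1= 6.93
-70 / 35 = -2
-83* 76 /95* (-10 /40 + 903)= -299713/5 = -59942.60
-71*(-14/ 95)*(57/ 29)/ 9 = 994/435 = 2.29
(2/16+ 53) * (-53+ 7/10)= -44455/16 = -2778.44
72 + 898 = 970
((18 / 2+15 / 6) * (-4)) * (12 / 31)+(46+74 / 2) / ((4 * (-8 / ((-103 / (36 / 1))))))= -370885/35712 = -10.39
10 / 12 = 5/6 = 0.83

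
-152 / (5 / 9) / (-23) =1368/115 = 11.90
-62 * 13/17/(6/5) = -2015/51 = -39.51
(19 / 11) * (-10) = -190/11 = -17.27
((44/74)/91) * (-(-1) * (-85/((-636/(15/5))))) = 935/356902 = 0.00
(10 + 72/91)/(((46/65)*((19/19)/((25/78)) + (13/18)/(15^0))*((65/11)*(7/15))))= 1.44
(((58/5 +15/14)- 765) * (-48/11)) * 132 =15166944/35 = 433341.26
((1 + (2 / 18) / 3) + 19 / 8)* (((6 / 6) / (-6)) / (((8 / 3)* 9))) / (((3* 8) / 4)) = -737/186624 = 0.00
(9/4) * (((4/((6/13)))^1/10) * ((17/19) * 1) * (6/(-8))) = -1989/1520 = -1.31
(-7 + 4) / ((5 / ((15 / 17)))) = -9/17 = -0.53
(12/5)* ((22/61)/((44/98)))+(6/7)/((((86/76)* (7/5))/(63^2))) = 28188984/13115 = 2149.37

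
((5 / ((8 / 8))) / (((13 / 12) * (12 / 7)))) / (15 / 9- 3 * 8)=-105/871 = -0.12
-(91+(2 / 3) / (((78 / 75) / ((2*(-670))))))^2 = -897062401/1521 = -589784.62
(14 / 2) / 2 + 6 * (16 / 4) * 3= 151/2 = 75.50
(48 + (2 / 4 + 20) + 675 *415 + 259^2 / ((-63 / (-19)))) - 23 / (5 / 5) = 5407223/18 = 300401.28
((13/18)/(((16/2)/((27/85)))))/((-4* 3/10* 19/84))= -0.11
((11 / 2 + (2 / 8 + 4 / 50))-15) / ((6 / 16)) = -1834/75 = -24.45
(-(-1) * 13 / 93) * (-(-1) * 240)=1040/31 = 33.55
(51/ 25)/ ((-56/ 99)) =-5049/1400 = -3.61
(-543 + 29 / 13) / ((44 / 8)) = -14060/143 = -98.32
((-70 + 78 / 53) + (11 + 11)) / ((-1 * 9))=274/53 = 5.17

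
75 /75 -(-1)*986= 987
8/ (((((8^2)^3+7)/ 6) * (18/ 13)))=104/786453 = 0.00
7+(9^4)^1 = 6568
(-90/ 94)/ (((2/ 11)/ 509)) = -251955/94 = -2680.37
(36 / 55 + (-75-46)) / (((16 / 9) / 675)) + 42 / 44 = -8041917/176 = -45692.71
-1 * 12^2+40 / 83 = -11912/83 = -143.52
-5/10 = -0.50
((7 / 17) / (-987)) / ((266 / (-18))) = 3/106267 = 0.00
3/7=0.43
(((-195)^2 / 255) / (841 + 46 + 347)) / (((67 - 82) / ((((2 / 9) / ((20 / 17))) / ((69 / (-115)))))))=169/66636 = 0.00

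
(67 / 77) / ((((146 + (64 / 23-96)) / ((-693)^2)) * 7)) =1373031/1214 = 1131.00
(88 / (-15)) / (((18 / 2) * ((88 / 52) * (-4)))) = 0.10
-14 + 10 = -4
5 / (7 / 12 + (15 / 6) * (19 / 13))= 780/661 = 1.18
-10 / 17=-0.59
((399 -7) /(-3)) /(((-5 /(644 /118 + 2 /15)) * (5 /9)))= 1939616/7375 = 263.00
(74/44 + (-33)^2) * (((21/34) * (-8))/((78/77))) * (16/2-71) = 74072565/221 = 335169.98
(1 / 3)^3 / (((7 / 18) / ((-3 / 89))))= -2/623 = 0.00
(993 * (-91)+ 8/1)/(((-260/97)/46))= 1550630.81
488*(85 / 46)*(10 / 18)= 103700/207 = 500.97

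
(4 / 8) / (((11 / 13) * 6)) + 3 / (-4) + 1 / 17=-0.59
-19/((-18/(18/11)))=19/11 = 1.73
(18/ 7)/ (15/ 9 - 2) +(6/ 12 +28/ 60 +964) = 201023/210 = 957.25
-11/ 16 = -0.69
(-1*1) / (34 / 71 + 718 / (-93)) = 6603/47816 = 0.14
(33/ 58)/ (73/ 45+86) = 1485/228694 = 0.01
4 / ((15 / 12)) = 16/5 = 3.20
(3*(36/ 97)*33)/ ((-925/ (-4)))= 14256/89725 = 0.16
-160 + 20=-140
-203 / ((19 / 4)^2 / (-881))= 2861488/361 = 7926.56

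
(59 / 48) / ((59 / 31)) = 31/48 = 0.65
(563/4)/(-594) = -563/2376 = -0.24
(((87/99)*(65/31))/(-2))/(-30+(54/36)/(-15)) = 9425/307923 = 0.03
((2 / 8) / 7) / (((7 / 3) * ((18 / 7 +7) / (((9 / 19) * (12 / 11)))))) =81/98021 = 0.00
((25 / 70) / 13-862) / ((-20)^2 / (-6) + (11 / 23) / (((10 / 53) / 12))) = 54123255/2276092 = 23.78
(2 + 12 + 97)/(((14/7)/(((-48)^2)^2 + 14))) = 294617865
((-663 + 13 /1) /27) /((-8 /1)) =325/108 = 3.01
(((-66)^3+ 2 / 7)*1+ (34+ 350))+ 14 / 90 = -90440141/315 = -287111.56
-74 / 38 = -37/19 = -1.95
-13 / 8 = -1.62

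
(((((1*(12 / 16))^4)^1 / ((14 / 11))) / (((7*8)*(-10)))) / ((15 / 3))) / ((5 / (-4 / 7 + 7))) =-8019/70246400 = 0.00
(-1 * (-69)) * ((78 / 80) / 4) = 2691/160 = 16.82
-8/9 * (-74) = 592/9 = 65.78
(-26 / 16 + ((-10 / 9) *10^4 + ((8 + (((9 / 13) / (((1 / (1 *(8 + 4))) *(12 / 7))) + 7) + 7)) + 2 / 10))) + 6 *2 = -51824869/4680 = -11073.69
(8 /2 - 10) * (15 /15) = -6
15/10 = 3/2 = 1.50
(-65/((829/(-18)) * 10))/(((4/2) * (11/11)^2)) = 117/1658 = 0.07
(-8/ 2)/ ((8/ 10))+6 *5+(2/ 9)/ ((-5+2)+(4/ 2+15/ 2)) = 2929/117 = 25.03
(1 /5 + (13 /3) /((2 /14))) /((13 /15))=458/13 = 35.23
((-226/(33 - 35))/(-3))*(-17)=1921/3 = 640.33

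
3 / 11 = 0.27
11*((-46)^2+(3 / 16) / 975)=121035211/5200 = 23276.00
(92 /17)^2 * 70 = 592480/289 = 2050.10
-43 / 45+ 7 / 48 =-583/720 = -0.81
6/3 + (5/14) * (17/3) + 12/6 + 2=337/42 = 8.02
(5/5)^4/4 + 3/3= 1.25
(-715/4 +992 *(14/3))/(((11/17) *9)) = 907919/1188 = 764.24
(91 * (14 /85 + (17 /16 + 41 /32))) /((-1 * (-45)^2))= -620893/5508000 = -0.11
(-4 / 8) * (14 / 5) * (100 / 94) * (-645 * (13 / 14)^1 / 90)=2795/282 = 9.91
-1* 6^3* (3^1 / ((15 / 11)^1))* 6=-14256/5 = -2851.20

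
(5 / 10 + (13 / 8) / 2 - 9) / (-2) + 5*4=763/32 = 23.84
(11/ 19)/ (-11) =-1/19 = -0.05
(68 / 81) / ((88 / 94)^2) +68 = 68.96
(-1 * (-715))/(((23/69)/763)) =1636635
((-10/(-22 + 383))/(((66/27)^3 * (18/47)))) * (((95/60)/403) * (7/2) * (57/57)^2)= -44415/652253888 = 0.00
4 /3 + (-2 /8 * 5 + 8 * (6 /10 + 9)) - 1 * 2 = 4493/60 = 74.88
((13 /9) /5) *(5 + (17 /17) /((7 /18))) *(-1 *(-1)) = 689/315 = 2.19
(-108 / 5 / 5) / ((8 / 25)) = -27/2 = -13.50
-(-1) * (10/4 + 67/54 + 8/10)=613/135 = 4.54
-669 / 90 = -223/30 = -7.43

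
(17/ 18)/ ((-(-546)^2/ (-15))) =85/1788696 = 0.00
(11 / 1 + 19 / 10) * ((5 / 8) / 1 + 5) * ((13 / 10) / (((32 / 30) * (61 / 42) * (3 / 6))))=950859/7808 = 121.78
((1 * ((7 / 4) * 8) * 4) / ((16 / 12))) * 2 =84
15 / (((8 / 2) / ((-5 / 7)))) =-75/28 = -2.68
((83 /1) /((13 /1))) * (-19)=-1577/13 = -121.31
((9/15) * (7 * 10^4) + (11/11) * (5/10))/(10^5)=84001/200000 = 0.42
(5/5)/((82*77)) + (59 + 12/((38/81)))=10146617/119966 = 84.58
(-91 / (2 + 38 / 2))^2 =169/9 = 18.78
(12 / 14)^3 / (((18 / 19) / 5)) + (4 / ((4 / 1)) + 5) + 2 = 3884/343 = 11.32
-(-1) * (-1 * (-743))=743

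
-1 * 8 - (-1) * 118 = 110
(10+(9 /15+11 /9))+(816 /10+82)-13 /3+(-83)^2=317704/45 = 7060.09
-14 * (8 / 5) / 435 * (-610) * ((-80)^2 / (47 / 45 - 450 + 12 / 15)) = -37478400/83549 = -448.58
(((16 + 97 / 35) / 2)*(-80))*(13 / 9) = -1084.57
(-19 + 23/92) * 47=-3525/4 = -881.25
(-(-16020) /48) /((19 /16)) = 5340/19 = 281.05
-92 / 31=-2.97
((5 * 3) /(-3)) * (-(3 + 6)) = 45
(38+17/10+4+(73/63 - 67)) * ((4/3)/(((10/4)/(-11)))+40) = -3570944/4725 = -755.76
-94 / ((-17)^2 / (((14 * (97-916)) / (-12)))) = -89817/289 = -310.79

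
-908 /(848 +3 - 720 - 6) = -908/125 = -7.26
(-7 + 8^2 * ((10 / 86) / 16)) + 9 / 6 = -433/86 = -5.03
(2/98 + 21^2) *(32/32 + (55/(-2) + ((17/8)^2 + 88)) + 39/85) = 781462981/26656 = 29316.59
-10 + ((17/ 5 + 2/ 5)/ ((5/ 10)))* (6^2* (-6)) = -8258/5 = -1651.60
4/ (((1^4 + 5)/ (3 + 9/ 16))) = 19/8 = 2.38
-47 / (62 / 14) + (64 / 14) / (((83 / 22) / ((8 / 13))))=-2310345/234143 = -9.87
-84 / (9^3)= -28/243 = -0.12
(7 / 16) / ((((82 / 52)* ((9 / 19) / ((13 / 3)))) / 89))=225.89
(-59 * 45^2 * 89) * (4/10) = -4253310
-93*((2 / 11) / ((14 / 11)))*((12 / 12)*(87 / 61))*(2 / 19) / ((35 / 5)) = -16182/56791 = -0.28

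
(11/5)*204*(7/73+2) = 343332/365 = 940.64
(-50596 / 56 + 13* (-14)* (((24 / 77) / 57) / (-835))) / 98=-315348189/34204940 = -9.22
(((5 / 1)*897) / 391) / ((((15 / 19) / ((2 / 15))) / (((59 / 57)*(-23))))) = -35282/765 = -46.12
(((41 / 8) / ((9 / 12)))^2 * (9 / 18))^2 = 2825761/5184 = 545.09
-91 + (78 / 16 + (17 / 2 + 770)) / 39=-7375/104 = -70.91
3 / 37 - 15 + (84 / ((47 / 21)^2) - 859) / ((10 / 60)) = -414247482/81733 = -5068.30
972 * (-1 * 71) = -69012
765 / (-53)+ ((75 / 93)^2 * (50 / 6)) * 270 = 73796085/50933 = 1448.89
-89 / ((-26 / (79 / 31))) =7031/806 = 8.72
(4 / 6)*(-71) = -142/3 = -47.33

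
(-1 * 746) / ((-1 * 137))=746/137 = 5.45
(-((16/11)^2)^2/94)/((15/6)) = -65536/3440635 = -0.02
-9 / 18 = -1/2 = -0.50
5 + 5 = 10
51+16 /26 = 671/13 = 51.62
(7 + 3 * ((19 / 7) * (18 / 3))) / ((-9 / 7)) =-391/9 = -43.44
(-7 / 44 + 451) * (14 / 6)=138859/132 = 1051.96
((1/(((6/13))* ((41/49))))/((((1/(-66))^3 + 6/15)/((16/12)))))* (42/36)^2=118698580/10103343 = 11.75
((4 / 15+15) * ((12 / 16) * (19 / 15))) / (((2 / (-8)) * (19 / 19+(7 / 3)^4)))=-117477/62050 = -1.89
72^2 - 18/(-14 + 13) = 5202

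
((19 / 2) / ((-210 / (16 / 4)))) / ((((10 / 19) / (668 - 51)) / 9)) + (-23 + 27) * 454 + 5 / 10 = -16218/175 = -92.67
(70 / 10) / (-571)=-7/571 = -0.01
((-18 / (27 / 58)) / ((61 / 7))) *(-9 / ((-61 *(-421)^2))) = -2436/659513761 = 0.00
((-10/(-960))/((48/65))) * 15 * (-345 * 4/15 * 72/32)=-22425/512 = -43.80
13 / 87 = 0.15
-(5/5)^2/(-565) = 1/565 = 0.00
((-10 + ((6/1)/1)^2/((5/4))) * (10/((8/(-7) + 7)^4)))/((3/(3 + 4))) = 3159716/8477283 = 0.37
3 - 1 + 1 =3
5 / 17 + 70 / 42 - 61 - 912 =-49523/51 = -971.04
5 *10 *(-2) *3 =-300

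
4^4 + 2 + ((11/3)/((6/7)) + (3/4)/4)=37795/144 = 262.47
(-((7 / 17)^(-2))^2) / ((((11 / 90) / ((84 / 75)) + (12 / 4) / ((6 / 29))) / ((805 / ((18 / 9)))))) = -345776940/360787 = -958.40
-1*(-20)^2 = -400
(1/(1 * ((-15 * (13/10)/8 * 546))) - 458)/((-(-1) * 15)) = -4876334/159705 = -30.53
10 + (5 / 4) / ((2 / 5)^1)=105/8 = 13.12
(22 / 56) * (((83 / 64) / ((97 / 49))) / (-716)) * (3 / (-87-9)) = 6391/568950784 = 0.00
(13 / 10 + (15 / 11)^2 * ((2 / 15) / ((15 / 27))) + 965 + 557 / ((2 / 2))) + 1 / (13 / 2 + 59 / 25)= 816834219/536030 = 1523.86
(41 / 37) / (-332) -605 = -7431861/12284 = -605.00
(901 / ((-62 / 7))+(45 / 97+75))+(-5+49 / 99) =-18318205/595386 = -30.77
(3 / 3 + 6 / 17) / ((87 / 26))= 598/1479 = 0.40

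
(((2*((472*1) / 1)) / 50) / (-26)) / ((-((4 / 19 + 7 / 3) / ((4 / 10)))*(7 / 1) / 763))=12.45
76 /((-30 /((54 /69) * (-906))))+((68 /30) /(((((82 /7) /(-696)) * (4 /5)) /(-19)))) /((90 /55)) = 159168377/42435 = 3750.87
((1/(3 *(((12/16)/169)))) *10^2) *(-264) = -5948800/3 = -1982933.33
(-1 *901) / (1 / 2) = -1802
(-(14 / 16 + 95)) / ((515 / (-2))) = 767/2060 = 0.37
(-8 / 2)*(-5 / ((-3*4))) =-5/3 = -1.67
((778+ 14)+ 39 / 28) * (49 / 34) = 155505/136 = 1143.42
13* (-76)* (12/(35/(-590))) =1399008/7 = 199858.29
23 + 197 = 220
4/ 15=0.27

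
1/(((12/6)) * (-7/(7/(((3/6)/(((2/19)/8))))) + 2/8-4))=-2/167 = -0.01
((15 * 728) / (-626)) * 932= -5088720/313 = -16257.89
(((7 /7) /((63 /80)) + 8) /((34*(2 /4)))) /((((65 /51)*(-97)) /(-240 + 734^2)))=-314493344/132405 = -2375.24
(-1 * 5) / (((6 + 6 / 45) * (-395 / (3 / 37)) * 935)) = 9/50287292 = 0.00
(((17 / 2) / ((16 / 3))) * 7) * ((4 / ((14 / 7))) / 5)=357/80 = 4.46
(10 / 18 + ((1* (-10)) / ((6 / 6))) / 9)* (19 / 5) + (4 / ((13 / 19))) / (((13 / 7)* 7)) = -2527/1521 = -1.66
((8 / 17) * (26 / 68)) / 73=52/21097 = 0.00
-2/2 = -1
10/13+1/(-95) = 937/1235 = 0.76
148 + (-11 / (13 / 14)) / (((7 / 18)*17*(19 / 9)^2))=11775512/79781 = 147.60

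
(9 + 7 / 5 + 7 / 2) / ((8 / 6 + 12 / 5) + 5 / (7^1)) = 2919/934 = 3.13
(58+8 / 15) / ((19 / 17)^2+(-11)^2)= 0.48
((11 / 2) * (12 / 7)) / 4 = 33/14 = 2.36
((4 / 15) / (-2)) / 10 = -1/75 = -0.01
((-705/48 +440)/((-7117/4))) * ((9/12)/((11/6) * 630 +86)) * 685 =-13984275/141315152 = -0.10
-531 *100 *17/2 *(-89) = 40170150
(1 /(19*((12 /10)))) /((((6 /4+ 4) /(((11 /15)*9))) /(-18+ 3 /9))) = -53/57 = -0.93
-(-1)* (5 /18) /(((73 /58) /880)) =127600/657 = 194.22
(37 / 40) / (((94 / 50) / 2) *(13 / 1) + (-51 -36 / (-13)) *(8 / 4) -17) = -2405/263228 = -0.01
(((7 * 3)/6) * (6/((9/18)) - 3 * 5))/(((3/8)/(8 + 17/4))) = -343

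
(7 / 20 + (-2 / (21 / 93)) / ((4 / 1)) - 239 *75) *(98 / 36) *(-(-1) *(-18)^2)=-158114943/10 = -15811494.30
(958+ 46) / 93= 1004/93 = 10.80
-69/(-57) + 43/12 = 1093/228 = 4.79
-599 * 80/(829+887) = -11980/429 = -27.93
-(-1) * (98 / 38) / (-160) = -49/3040 = -0.02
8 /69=0.12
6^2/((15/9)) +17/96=10453/480 = 21.78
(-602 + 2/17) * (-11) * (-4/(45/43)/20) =-4839736/3825 = -1265.29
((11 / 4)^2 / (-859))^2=14641/188897536 = 0.00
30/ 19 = 1.58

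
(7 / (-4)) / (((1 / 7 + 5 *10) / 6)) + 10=2291/234 = 9.79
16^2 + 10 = 266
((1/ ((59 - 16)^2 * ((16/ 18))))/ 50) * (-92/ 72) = -23/1479200 = 0.00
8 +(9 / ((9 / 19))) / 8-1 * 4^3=-429/8 = -53.62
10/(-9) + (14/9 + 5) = 49/9 = 5.44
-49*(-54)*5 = 13230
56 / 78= 28/39 = 0.72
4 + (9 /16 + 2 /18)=673/144 = 4.67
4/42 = 2/21 = 0.10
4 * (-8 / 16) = -2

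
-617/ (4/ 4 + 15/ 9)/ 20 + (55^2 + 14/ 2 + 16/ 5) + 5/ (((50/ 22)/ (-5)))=482021/160 = 3012.63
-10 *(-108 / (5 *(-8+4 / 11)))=-198/7 = -28.29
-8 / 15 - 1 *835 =-12533/15 = -835.53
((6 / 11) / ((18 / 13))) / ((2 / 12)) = 26/11 = 2.36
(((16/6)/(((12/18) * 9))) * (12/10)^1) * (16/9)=128/135 = 0.95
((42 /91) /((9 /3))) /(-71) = -2/923 = 0.00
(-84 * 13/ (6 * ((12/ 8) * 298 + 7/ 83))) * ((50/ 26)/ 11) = -14525/204094 = -0.07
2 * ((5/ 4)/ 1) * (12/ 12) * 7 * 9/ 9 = 35/2 = 17.50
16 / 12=4/3 = 1.33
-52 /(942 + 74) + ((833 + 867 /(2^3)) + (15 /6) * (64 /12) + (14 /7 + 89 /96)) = 11674867/12192 = 957.58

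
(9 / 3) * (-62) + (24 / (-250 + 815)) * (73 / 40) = -185.92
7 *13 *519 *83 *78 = 305760546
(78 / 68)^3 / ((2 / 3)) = 177957/78608 = 2.26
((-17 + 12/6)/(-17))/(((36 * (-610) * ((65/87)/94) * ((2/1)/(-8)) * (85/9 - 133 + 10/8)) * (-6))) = 8178/296784215 = 0.00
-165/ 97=-1.70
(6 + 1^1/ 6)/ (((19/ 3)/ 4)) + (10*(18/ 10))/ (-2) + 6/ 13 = -1147/247 = -4.64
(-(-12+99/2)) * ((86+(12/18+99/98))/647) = -644425/126812 = -5.08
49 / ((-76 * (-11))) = 49/836 = 0.06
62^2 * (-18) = -69192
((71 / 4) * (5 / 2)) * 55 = 19525/8 = 2440.62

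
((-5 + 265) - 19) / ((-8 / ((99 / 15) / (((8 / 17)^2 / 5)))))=-2298417/512 = -4489.10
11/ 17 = 0.65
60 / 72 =5/6 = 0.83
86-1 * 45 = 41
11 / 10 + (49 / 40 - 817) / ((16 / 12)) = -97717/160 = -610.73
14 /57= 0.25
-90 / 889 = -0.10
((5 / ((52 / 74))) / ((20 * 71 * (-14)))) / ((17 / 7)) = -37/251056 = 0.00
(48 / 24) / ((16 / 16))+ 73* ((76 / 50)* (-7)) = -19368/25 = -774.72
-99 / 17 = -5.82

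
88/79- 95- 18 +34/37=-324357/2923 = -110.97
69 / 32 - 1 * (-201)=6501/32 = 203.16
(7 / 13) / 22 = 7/286 = 0.02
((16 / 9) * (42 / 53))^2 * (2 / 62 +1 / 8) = 81536/261237 = 0.31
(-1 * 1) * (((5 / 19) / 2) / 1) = -5/38 = -0.13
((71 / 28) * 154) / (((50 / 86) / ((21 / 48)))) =235081/800 = 293.85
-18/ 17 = -1.06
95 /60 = 19/12 = 1.58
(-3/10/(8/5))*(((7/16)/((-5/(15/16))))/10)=63/40960 = 0.00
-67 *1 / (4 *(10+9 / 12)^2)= -268/1849 = -0.14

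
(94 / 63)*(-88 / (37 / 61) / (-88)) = 5734/2331 = 2.46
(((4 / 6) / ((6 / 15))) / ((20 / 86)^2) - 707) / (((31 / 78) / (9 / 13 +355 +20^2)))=-199284752/155 = -1285708.08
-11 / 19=-0.58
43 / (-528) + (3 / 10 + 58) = 153697/2640 = 58.22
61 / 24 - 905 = -21659/24 = -902.46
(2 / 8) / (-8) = -1/32 = -0.03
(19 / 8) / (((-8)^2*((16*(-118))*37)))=-19/35766272 = 0.00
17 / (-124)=-17/124 = -0.14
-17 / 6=-2.83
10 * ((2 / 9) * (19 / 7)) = 380/63 = 6.03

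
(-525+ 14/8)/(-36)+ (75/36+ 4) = 2969/144 = 20.62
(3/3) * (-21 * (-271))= 5691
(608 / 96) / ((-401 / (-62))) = 1178/1203 = 0.98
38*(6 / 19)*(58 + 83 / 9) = 2420/3 = 806.67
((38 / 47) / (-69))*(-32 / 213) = 1216/690759 = 0.00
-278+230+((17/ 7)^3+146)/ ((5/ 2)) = 27662/1715 = 16.13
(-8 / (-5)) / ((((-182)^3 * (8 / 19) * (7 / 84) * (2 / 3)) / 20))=-171/753571 = 0.00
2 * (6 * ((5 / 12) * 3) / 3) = 5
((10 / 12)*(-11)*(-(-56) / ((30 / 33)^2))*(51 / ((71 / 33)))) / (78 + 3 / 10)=-3484558/18531 = -188.04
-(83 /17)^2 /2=-6889/578 = -11.92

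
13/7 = 1.86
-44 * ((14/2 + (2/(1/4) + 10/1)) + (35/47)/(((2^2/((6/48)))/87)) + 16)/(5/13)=-4922.01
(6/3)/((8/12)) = 3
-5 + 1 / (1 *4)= -19/4 = -4.75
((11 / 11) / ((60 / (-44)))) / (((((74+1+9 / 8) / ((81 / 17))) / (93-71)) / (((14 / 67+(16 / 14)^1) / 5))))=-11046816/40462975 = -0.27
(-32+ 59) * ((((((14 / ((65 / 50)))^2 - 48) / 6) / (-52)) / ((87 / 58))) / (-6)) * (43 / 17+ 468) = 11486564/37349 = 307.55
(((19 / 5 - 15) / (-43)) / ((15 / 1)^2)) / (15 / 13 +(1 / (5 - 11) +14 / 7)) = 1456/3757125 = 0.00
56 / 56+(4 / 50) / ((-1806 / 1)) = 1.00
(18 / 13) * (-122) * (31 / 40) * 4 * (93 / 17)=-3165534/1105 = -2864.74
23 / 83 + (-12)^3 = -143401/83 = -1727.72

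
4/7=0.57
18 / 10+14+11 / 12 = 1003/60 = 16.72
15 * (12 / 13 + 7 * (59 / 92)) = 97095/1196 = 81.18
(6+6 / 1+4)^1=16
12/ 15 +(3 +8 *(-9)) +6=-311/5 = -62.20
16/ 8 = 2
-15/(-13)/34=15/442 = 0.03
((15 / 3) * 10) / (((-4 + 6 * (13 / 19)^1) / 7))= 3325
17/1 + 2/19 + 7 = 458/19 = 24.11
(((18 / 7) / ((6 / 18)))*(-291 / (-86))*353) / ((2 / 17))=47149857/602 = 78322.02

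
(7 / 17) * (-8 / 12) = -14/51 = -0.27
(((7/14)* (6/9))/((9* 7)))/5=1/945 = 0.00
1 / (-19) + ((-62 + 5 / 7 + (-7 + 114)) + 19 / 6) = 38965/798 = 48.83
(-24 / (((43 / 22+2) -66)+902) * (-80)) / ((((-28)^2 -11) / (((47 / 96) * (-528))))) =-10919040/14284267 = -0.76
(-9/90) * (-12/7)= 6/35 = 0.17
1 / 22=0.05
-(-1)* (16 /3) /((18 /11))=88/27 = 3.26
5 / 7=0.71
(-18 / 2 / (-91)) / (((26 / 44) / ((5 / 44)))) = 45/2366 = 0.02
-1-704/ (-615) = 89/615 = 0.14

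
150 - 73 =77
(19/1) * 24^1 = 456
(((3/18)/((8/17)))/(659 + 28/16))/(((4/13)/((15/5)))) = 221/42288 = 0.01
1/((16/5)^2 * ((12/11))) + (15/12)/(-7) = -1915/21504 = -0.09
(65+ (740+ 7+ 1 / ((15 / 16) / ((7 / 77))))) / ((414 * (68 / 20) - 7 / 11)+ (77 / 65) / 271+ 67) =472067908/856810233 = 0.55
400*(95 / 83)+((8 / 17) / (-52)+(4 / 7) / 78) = 176357336/385203 = 457.83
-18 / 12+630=1257/2 = 628.50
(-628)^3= -247673152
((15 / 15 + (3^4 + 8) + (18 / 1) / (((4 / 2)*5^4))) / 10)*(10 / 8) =56259/5000 = 11.25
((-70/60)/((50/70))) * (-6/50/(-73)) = -49/18250 = 0.00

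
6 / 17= 0.35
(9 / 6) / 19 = 3/38 = 0.08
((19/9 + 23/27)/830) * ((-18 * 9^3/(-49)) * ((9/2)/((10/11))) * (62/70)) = 2983068/711725 = 4.19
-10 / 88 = -5/44 = -0.11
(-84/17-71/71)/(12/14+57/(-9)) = 2121/1955 = 1.08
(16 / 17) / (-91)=-16/1547 = -0.01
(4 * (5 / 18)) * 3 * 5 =50/3 = 16.67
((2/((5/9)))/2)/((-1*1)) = -9/5 = -1.80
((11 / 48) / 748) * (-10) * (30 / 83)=-25/22576 = 0.00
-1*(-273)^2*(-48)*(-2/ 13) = -550368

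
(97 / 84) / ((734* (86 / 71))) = 6887/5302416 = 0.00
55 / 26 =2.12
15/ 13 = 1.15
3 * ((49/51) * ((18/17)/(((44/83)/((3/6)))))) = 36603/12716 = 2.88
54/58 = 0.93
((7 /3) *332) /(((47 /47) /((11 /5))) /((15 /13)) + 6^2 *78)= 25564/92677 = 0.28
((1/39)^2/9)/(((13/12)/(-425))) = -1700/59319 = -0.03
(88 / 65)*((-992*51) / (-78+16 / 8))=1113024/1235 = 901.23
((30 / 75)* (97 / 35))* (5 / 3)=194/105 = 1.85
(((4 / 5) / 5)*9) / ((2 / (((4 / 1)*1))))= 72/25 = 2.88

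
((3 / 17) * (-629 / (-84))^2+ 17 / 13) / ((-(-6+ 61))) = -342533/1681680 = -0.20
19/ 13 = 1.46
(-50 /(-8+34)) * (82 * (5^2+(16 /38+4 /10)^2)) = -19000138/4693 = -4048.61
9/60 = 3/20 = 0.15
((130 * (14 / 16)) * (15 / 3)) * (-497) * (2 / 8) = -1130675/16 = -70667.19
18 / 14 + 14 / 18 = 130/63 = 2.06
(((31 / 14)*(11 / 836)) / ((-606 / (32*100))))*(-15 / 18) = 15500/120897 = 0.13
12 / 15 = 4/5 = 0.80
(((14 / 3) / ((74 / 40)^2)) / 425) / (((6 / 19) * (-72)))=-266/1885113 = 0.00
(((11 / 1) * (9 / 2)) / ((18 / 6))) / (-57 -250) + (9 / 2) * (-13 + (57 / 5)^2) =8078187/15350 = 526.27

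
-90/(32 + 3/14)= -1260/451 = -2.79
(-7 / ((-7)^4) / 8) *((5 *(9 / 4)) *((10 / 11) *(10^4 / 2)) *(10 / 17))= -703125/64141 = -10.96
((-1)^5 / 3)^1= -1/3 = -0.33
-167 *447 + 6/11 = -74648.45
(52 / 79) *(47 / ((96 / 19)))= 11609/1896 = 6.12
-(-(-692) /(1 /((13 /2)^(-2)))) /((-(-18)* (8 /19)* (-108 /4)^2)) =-3287/1108809 = 0.00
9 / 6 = 3/2 = 1.50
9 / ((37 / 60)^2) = 32400/1369 = 23.67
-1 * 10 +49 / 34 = -291/34 = -8.56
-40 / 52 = -10/13 = -0.77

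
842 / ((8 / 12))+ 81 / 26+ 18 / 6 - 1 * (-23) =33595/26 = 1292.12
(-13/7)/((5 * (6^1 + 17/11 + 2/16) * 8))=-143/23625 = -0.01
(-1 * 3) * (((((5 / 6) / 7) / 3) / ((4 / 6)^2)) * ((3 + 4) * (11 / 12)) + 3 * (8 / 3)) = -823/32 = -25.72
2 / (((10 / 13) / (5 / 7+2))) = 247/35 = 7.06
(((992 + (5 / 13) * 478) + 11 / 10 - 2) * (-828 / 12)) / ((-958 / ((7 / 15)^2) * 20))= 172141361/186810000 = 0.92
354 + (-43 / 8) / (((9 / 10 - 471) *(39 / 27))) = 28845981/81484 = 354.01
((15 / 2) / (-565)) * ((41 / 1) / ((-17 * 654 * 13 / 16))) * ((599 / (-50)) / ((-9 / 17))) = 49118/36027225 = 0.00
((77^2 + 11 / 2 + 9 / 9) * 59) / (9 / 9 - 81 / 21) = -4902723/40 = -122568.08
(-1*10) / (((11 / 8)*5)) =-16/11 = -1.45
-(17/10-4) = 23/10 = 2.30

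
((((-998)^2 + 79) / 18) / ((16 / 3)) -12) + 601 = 1052627/96 = 10964.86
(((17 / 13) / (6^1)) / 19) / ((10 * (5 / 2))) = 17/37050 = 0.00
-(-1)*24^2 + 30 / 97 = 55902/97 = 576.31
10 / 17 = 0.59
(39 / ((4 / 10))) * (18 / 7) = 1755/7 = 250.71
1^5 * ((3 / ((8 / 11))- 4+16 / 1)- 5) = 89/8 = 11.12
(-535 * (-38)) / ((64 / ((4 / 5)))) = 2033/8 = 254.12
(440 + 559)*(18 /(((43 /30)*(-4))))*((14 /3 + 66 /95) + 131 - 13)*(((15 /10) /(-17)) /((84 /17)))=158052789/22876 = 6909.11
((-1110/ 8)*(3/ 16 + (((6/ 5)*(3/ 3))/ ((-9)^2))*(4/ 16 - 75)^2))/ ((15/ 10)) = -6630659/864 = -7674.37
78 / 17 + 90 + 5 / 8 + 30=17029/136 = 125.21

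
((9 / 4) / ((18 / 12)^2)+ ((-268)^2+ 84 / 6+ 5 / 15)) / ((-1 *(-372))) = 107759/558 = 193.12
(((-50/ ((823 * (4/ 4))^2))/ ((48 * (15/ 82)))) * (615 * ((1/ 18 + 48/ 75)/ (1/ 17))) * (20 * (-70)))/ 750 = 0.11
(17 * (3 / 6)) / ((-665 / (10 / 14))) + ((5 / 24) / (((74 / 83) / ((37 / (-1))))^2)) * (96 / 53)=64135689/98686 = 649.90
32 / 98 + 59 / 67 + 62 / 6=11.54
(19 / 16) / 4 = 19/64 = 0.30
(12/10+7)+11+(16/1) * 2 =256/5 = 51.20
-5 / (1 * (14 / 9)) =-45/14 = -3.21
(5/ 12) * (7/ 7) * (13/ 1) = 65/12 = 5.42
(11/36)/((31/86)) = 473/558 = 0.85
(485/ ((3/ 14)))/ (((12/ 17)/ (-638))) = -18411085/9 = -2045676.11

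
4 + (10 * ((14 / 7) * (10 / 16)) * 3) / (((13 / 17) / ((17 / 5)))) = 170.73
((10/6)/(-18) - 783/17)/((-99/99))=42367/918 = 46.15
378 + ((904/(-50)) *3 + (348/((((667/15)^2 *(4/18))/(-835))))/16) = 866544807/3068200 = 282.43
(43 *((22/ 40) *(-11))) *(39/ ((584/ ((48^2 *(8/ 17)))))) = -116880192/6205 = -18836.45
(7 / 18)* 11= 77/18 = 4.28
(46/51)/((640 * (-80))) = -23/1305600 = 0.00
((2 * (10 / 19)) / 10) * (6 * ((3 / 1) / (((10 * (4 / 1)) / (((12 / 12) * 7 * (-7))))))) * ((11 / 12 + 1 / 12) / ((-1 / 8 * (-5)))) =-1764/475 = -3.71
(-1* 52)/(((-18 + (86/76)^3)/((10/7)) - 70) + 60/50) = 28533440/44109259 = 0.65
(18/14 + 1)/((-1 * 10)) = -8/35 = -0.23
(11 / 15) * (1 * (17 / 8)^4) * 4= 918731/15360 = 59.81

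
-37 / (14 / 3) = -111/14 = -7.93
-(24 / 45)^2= -0.28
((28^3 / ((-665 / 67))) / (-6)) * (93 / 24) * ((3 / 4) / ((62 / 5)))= 3283/38 = 86.39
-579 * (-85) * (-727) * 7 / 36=-83485045/12 = -6957087.08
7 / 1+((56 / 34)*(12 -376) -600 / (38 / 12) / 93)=-5953397/10013 = -594.57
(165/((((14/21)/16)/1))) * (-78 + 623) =2158200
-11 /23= -0.48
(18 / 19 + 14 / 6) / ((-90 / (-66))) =2.41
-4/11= -0.36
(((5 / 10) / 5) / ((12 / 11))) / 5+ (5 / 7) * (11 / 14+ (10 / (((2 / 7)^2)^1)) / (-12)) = -24667/3675 = -6.71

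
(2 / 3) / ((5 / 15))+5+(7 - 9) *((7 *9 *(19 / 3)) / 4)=-385/2 = -192.50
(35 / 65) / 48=7/624 = 0.01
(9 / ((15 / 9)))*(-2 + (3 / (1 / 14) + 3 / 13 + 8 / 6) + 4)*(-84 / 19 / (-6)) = 223902/1235 = 181.30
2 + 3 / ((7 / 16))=62/7 = 8.86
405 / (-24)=-135/8 = -16.88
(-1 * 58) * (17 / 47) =-986/47 = -20.98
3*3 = 9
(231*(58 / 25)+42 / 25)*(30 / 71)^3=14515200/357911 = 40.56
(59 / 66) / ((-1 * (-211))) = 59/13926 = 0.00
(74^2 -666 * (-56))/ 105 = 42772/105 = 407.35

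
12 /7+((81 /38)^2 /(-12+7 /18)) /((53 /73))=65797089/55983158 = 1.18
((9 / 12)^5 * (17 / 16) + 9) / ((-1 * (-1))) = 151587/16384 = 9.25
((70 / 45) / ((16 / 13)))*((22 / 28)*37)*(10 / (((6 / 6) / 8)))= 26455/9 = 2939.44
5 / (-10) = -1/2 = -0.50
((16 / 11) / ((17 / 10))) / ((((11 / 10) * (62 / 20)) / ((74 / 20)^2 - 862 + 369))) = -7668960/63767 = -120.27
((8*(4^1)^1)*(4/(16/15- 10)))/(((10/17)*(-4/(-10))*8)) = -510/67 = -7.61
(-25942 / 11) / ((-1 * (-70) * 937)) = -1853/51535 = -0.04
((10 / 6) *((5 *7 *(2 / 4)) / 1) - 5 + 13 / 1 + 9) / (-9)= -277/54 = -5.13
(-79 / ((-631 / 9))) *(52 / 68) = 9243/10727 = 0.86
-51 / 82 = -0.62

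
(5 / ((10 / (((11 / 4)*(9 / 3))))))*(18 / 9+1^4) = 12.38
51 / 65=0.78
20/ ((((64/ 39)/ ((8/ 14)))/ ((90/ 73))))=8775/1022 = 8.59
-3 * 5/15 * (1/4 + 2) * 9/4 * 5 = -405/16 = -25.31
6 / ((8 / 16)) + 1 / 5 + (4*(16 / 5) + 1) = 26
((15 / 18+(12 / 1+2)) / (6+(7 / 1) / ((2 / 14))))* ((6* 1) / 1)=1.62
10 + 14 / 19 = 204/19 = 10.74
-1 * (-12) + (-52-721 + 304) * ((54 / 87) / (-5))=10182/145 = 70.22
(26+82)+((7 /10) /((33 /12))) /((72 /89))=214463/1980 = 108.31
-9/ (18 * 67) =-1/134 = -0.01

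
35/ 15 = 7/3 = 2.33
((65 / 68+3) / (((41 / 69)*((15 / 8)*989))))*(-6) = -3228/149855 = -0.02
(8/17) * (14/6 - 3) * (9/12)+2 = 30/17 = 1.76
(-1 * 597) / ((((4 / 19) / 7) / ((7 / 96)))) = -185269/128 = -1447.41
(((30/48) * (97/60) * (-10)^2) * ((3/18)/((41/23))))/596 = 55775/3518784 = 0.02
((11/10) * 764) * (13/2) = 27313/5 = 5462.60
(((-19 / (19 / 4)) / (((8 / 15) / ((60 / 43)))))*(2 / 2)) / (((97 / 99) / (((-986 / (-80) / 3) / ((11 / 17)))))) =-1131435/16684 = -67.82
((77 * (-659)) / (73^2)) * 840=-42624120/5329 = -7998.52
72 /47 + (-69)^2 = 223839/47 = 4762.53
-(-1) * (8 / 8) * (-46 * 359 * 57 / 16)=-470649/8 = -58831.12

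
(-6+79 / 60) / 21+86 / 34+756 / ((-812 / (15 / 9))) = 468787/621180 = 0.75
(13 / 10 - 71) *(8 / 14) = -1394/35 = -39.83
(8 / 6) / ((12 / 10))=10/9 = 1.11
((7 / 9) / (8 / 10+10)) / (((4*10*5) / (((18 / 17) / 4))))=7/73440 = 0.00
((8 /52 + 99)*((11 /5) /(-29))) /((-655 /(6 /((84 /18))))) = 0.01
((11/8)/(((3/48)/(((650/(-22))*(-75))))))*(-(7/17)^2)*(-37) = 88383750/289 = 305826.12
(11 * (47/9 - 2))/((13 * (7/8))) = 3.12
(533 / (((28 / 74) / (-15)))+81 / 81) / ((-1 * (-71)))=-295801/994 = -297.59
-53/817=-0.06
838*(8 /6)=3352/3 = 1117.33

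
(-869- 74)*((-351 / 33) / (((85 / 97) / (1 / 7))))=10702107/6545 = 1635.16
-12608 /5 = -2521.60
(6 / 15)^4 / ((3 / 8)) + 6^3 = 405128/1875 = 216.07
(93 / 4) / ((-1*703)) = -93/2812 = -0.03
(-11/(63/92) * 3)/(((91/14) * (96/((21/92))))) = -11/624 = -0.02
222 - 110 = 112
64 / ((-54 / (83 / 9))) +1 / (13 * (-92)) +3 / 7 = -21365849/2034396 = -10.50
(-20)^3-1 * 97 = -8097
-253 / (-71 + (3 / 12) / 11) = 11132/3123 = 3.56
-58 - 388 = -446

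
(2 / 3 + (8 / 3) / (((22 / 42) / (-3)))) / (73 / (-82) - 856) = 39524/2318745 = 0.02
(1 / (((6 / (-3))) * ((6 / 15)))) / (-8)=5/32 = 0.16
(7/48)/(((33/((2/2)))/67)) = 469/1584 = 0.30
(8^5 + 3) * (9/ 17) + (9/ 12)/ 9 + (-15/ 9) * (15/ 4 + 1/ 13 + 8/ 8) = 7664895/442 = 17341.39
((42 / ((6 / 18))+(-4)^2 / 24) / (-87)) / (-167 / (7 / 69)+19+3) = 2660/2967309 = 0.00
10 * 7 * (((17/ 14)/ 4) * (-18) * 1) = -765/2 = -382.50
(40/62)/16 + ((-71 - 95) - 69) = -29135/124 = -234.96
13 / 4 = 3.25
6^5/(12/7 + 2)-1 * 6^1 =27138/13 = 2087.54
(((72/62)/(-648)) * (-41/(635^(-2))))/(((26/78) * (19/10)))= 82661125/1767 = 46780.49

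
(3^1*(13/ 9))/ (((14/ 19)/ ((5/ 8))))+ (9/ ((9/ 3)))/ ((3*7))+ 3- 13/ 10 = 5.52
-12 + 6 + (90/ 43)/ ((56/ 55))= -4749/1204 = -3.94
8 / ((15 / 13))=104/15 = 6.93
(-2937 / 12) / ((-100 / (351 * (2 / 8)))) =343629/1600 = 214.77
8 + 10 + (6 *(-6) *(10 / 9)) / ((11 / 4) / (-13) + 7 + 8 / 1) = 11762/769 = 15.30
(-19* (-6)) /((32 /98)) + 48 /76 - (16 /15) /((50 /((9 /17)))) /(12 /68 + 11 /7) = 86388279/247000 = 349.75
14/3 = 4.67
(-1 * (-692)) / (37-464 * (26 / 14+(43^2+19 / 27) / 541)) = -70756308/246537827 = -0.29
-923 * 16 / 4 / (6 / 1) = -1846/3 = -615.33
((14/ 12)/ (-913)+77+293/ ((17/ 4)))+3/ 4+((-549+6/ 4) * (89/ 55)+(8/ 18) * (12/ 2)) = -4157359/5644 = -736.60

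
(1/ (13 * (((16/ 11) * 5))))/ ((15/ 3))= 11/5200 = 0.00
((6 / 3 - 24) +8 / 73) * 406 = -648788/73 = -8887.51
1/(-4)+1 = 3/4 = 0.75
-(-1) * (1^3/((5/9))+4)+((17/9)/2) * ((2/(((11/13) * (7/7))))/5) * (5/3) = 9718/1485 = 6.54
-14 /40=-0.35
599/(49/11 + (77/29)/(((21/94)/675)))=191081/2560571 = 0.07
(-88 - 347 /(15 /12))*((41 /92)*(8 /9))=-149896/1035 = -144.83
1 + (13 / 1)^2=170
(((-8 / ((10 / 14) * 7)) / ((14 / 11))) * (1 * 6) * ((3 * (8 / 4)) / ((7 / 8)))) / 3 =-17.24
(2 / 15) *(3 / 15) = 2/75 = 0.03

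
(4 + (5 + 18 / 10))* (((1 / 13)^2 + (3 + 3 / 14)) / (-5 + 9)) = 205713/23660 = 8.69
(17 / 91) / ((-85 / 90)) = -18/91 = -0.20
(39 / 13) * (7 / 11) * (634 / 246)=2219/451 = 4.92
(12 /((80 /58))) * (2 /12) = 1.45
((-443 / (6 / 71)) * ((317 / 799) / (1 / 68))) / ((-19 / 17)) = 339000434/2679 = 126539.92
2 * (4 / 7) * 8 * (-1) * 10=-640/7 = -91.43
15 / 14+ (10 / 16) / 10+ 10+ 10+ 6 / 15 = 12059/560 = 21.53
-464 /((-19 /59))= 27376/19 = 1440.84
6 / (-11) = -6/11 = -0.55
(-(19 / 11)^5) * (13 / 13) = -2476099/161051 = -15.37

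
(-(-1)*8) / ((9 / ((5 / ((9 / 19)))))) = 9.38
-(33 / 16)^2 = -1089/256 = -4.25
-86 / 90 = -43/45 = -0.96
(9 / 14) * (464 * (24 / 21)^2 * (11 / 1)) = 1469952/343 = 4285.57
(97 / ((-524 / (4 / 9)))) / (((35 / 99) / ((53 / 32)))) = -56551/146720 = -0.39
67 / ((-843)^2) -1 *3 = -2131880/710649 = -3.00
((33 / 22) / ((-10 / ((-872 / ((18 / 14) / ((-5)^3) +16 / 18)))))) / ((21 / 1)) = 49050/6919 = 7.09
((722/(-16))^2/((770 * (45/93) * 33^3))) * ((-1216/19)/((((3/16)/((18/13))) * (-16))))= 4039951/899323425 = 0.00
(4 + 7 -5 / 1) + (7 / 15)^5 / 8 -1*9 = -18208193/6075000 = -3.00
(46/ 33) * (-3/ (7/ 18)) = -828/77 = -10.75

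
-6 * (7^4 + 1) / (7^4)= -14412/2401 = -6.00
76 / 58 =38/29 = 1.31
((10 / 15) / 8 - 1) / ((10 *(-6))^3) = 11/2592000 = 0.00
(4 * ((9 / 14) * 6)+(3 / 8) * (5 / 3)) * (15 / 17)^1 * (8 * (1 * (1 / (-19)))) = -13485/2261 = -5.96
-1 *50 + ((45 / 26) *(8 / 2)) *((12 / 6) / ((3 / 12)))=70/13 = 5.38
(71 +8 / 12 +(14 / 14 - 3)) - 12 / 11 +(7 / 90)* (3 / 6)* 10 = 13655/198 = 68.96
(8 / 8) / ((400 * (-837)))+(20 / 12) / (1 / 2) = 1115999/334800 = 3.33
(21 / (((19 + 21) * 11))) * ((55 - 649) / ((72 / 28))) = -441/40 = -11.02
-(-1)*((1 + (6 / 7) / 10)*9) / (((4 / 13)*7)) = 2223/490 = 4.54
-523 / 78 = -6.71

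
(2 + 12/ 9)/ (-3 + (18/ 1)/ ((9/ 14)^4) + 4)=2430/77561 = 0.03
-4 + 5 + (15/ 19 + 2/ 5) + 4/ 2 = 398/95 = 4.19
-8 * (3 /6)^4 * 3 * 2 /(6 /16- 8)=24/61 = 0.39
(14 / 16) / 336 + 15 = 5761/384 = 15.00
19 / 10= 1.90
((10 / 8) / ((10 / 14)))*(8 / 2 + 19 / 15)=553/60 = 9.22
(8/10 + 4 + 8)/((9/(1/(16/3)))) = 4/15 = 0.27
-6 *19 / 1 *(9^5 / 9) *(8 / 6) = -997272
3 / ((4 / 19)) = 57/4 = 14.25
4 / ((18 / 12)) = 8/3 = 2.67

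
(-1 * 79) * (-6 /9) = 158/3 = 52.67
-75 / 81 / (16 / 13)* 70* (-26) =147875/108 = 1369.21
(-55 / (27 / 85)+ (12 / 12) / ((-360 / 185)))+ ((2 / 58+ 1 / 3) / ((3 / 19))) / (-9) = -3268321/18792 = -173.92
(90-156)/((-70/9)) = 297/35 = 8.49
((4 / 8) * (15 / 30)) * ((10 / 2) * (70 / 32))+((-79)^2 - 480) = 5763.73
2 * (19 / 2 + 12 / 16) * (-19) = -779/2 = -389.50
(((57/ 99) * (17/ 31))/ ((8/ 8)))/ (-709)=-323/725307 = 0.00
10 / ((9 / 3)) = 10/3 = 3.33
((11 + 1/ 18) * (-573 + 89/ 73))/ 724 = -2076565/237834 = -8.73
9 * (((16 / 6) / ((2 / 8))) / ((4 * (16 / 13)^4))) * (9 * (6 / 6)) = 94.13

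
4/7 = 0.57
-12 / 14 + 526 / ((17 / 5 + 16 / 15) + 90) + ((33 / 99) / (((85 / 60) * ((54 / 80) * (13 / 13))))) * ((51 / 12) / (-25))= 6228928/1339065 = 4.65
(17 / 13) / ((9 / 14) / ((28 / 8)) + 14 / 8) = 3332/4927 = 0.68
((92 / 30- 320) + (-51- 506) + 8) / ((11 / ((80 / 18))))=-103912/297 = -349.87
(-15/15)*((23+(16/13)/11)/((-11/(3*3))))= 29745/1573 = 18.91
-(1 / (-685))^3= 1/321419125 = 0.00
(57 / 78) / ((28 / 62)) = 589/364 = 1.62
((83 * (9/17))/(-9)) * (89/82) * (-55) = 406285/1394 = 291.45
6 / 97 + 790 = 76636/97 = 790.06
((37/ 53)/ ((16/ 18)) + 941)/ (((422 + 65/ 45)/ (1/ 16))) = 3593853/25853824 = 0.14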